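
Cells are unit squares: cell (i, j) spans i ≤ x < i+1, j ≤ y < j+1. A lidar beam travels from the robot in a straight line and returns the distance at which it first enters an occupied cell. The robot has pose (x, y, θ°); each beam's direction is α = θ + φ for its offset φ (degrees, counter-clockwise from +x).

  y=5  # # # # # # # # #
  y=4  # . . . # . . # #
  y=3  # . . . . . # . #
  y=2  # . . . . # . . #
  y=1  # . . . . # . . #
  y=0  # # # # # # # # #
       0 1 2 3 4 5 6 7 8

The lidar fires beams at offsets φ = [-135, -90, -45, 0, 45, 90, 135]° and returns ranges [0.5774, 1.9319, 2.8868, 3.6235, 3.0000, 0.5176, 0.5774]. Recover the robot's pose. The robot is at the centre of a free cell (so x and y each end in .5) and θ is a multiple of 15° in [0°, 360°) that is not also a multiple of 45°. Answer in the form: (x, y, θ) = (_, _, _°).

Enumerate (i+0.5, j+0.5, θ) over the 23 free cells and 16 admissible headings. For each, cast all 7 beams and compare to the given ranges.
  (2.5, 2.5, 195°): beam 1 = 2.8868 ≠ 0.5774 ✗
  (4.5, 1.5, 165°): beam 2 = 3.6235 ≠ 1.9319 ✗
  (2.5, 4.5, 330°): beam 1 = 1.5529 ≠ 0.5774 ✗
  …
  (3.5, 4.5, 255°): r_1=0.5774, r_2=1.9319, r_3=2.8868, r_4=3.6235, r_5=3.0000, r_6=0.5176, r_7=0.5774 — all match ✓
No second candidate reproduces the full scan.

(x, y, θ) = (3.5, 4.5, 255°)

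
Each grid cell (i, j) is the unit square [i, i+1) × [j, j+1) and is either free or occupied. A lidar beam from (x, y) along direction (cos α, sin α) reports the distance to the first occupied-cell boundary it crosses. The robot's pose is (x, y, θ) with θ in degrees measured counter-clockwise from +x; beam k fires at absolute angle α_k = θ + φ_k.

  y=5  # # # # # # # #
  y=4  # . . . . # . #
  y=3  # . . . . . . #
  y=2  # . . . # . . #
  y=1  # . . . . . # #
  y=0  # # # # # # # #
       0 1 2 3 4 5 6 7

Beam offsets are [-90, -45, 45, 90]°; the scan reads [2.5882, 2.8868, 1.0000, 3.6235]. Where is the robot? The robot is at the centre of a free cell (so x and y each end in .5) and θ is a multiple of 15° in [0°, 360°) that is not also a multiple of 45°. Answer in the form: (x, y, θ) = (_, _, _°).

(x, y, θ) = (3.5, 3.5, 255°)

Enumerate (i+0.5, j+0.5, θ) over the 21 free cells and 16 admissible headings. For each, cast all 4 beams and compare to the given ranges.
  (3.5, 3.5, 285°): beam 4 = 1.9319 ≠ 3.6235 ✗
  (5.5, 1.5, 255°): beam 1 = 4.6587 ≠ 2.5882 ✗
  (6.5, 4.5, 210°): beam 1 = 0.5774 ≠ 2.5882 ✗
  …
  (3.5, 3.5, 255°): r_1=2.5882, r_2=2.8868, r_3=1.0000, r_4=3.6235 — all match ✓
Unique over the lattice → pose = (3.5, 3.5, 255°).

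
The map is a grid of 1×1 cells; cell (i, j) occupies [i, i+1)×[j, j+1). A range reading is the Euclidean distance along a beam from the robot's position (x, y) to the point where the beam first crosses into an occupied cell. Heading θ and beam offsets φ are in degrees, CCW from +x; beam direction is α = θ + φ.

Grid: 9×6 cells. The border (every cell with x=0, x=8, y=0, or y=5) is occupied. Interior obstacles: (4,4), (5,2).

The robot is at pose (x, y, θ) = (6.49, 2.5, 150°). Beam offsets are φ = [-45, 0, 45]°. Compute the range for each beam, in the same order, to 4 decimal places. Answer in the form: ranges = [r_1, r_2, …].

ranges = [2.5882, 0.5658, 0.5073]

beam 1: φ=-45°, α=105°
  direction (-0.2588, 0.9659); cell (6,2); t to first gridline: x 1.8932, y 0.5176 (then +3.8637 / +1.0353)
    (6,3) via y @ 0.5176
    (6,4) via y @ 1.5529
    (5,4) via x @ 1.8932
    (5,5) via y @ 2.5882  # hit
  → r_1 = 2.5882
beam 2: φ=0°, α=150°
  direction (-0.8660, 0.5000); cell (6,2); t to first gridline: x 0.5658, y 1.0000 (then +1.1547 / +2.0000)
    (5,2) via x @ 0.5658  # hit
  → r_2 = 0.5658
beam 3: φ=45°, α=195°
  direction (-0.9659, -0.2588); cell (6,2); t to first gridline: x 0.5073, y 1.9319 (then +1.0353 / +3.8637)
    (5,2) via x @ 0.5073  # hit
  → r_3 = 0.5073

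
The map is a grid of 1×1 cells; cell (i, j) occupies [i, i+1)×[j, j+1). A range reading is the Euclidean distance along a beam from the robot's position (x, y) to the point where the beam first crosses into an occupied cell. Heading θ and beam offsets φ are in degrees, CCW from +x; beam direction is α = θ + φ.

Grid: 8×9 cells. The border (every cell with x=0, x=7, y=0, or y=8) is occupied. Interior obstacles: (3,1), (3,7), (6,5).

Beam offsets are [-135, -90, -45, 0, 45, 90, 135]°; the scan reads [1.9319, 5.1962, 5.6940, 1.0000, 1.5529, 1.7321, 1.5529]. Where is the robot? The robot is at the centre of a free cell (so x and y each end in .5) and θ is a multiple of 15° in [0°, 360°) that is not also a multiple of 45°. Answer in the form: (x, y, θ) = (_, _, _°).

(x, y, θ) = (5.5, 6.5, 300°)

Enumerate (i+0.5, j+0.5, θ) over the 39 free cells and 16 admissible headings. For each, cast all 7 beams and compare to the given ranges.
  (4.5, 3.5, 210°): beam 1 = 4.6587 ≠ 1.9319 ✗
  (5.5, 2.5, 285°): beam 1 = 5.1962 ≠ 1.9319 ✗
  (5.5, 3.5, 60°): beam 1 = 2.5882 ≠ 1.9319 ✗
  …
  (5.5, 6.5, 300°): r_1=1.9319, r_2=5.1962, r_3=5.6940, r_4=1.0000, r_5=1.5529, r_6=1.7321, r_7=1.5529 — all match ✓
No second candidate reproduces the full scan.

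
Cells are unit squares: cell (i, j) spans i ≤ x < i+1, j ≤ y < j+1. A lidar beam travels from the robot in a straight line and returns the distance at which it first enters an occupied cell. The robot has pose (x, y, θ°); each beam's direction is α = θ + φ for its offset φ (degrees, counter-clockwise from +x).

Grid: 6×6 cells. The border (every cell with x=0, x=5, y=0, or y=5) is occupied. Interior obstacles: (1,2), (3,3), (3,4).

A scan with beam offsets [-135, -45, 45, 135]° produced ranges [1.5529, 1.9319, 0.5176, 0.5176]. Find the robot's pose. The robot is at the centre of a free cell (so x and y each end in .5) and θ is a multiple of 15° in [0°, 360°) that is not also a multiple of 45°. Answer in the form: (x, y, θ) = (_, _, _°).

Enumerate (i+0.5, j+0.5, θ) over the 13 free cells and 16 admissible headings. For each, cast all 4 beams and compare to the given ranges.
  (4.5, 2.5, 15°): beam 1 = 1.7321 ≠ 1.5529 ✗
  (4.5, 1.5, 165°): beam 1 = 0.5774 ≠ 1.5529 ✗
  (1.5, 3.5, 195°): beam 1 = 1.7321 ≠ 1.5529 ✗
  (4.5, 2.5, 345°): beam 1 = 3.0000 ≠ 1.5529 ✗
  …
  (2.5, 4.5, 300°): r_1=1.5529, r_2=1.9319, r_3=0.5176, r_4=0.5176 — all match ✓
Only this pose fits every beam.

(x, y, θ) = (2.5, 4.5, 300°)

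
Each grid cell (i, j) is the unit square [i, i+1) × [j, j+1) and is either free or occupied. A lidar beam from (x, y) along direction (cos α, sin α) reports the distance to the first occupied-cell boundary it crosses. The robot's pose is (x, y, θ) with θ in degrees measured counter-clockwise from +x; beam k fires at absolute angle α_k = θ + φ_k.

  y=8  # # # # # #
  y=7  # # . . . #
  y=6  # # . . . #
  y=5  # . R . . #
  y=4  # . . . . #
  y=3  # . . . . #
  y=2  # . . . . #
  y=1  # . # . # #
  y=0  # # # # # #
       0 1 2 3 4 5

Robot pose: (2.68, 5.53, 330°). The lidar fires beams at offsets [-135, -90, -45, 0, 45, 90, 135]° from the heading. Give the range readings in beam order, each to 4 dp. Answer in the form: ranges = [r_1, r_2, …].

beam 1: φ=-135°, α=195°
  cosα=-0.9659 sinα=-0.2588 | (2,5) | tMaxX 0.7040 tMaxY 2.0478 | tΔX 1.0353 tΔY 3.8637
    t=0.7040 [x] (1,5)
    t=1.7393 [x] (0,5) — stop
  → r_1 = 1.7393
beam 2: φ=-90°, α=240°
  cosα=-0.5000 sinα=-0.8660 | (2,5) | tMaxX 1.3600 tMaxY 0.6120 | tΔX 2.0000 tΔY 1.1547
    t=0.6120 [y] (2,4)
    t=1.3600 [x] (1,4)
    t=1.7667 [y] (1,3)
    t=2.9214 [y] (1,2)
    t=3.3600 [x] (0,2) — stop
  → r_2 = 3.3600
beam 3: φ=-45°, α=285°
  cosα=0.2588 sinα=-0.9659 | (2,5) | tMaxX 1.2364 tMaxY 0.5487 | tΔX 3.8637 tΔY 1.0353
    t=0.5487 [y] (2,4)
    t=1.2364 [x] (3,4)
    t=1.5840 [y] (3,3)
    t=2.6192 [y] (3,2)
    t=3.6545 [y] (3,1)
    t=4.6898 [y] (3,0) — stop
  → r_3 = 4.6898
beam 4: φ=0°, α=330°
  cosα=0.8660 sinα=-0.5000 | (2,5) | tMaxX 0.3695 tMaxY 1.0600 | tΔX 1.1547 tΔY 2.0000
    t=0.3695 [x] (3,5)
    t=1.0600 [y] (3,4)
    t=1.5242 [x] (4,4)
    t=2.6789 [x] (5,4) — stop
  → r_4 = 2.6789
beam 5: φ=45°, α=15°
  cosα=0.9659 sinα=0.2588 | (2,5) | tMaxX 0.3313 tMaxY 1.8159 | tΔX 1.0353 tΔY 3.8637
    t=0.3313 [x] (3,5)
    t=1.3666 [x] (4,5)
    t=1.8159 [y] (4,6)
    t=2.4018 [x] (5,6) — stop
  → r_5 = 2.4018
beam 6: φ=90°, α=60°
  cosα=0.5000 sinα=0.8660 | (2,5) | tMaxX 0.6400 tMaxY 0.5427 | tΔX 2.0000 tΔY 1.1547
    t=0.5427 [y] (2,6)
    t=0.6400 [x] (3,6)
    t=1.6974 [y] (3,7)
    t=2.6400 [x] (4,7)
    t=2.8521 [y] (4,8) — stop
  → r_6 = 2.8521
beam 7: φ=135°, α=105°
  cosα=-0.2588 sinα=0.9659 | (2,5) | tMaxX 2.6273 tMaxY 0.4866 | tΔX 3.8637 tΔY 1.0353
    t=0.4866 [y] (2,6)
    t=1.5219 [y] (2,7)
    t=2.5571 [y] (2,8) — stop
  → r_7 = 2.5571

ranges = [1.7393, 3.3600, 4.6898, 2.6789, 2.4018, 2.8521, 2.5571]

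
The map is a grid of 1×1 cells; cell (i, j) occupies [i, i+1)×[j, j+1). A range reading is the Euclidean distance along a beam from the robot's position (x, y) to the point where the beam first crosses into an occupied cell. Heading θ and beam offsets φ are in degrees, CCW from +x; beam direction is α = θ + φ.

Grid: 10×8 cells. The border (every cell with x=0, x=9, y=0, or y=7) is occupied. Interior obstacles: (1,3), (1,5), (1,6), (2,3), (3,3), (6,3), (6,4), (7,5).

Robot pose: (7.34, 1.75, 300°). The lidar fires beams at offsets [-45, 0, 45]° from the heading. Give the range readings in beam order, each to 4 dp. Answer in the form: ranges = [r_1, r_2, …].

beam 1: φ=-45°, α=255°
  dir = (cos 255°, sin 255°) = (-0.2588, -0.9659); from cell (7,1)
  next x-line at t=1.3137, next y-line at t=0.7765; Δt_x=3.8637, Δt_y=1.0353
    y: enter (7,0) at t=0.7765 ← occupied
  → r_1 = 0.7765
beam 2: φ=0°, α=300°
  dir = (cos 300°, sin 300°) = (0.5000, -0.8660); from cell (7,1)
  next x-line at t=1.3200, next y-line at t=0.8660; Δt_x=2.0000, Δt_y=1.1547
    y: enter (7,0) at t=0.8660 ← occupied
  → r_2 = 0.8660
beam 3: φ=45°, α=345°
  dir = (cos 345°, sin 345°) = (0.9659, -0.2588); from cell (7,1)
  next x-line at t=0.6833, next y-line at t=2.8978; Δt_x=1.0353, Δt_y=3.8637
    x: enter (8,1) at t=0.6833
    x: enter (9,1) at t=1.7186 ← occupied
  → r_3 = 1.7186

ranges = [0.7765, 0.8660, 1.7186]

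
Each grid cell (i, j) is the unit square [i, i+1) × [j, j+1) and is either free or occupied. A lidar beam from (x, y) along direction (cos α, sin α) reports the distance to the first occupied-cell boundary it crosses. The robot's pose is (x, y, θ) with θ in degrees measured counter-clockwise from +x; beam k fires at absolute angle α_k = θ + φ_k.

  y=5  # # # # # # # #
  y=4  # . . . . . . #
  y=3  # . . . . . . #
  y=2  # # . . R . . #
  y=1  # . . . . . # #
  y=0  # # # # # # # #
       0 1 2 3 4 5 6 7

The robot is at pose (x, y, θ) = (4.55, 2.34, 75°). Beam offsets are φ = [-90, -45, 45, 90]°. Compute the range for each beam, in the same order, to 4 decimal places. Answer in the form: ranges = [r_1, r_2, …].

beam 1: φ=-90°, α=345°
  d=(0.9659,-0.2588)  start (4,2)  tX=0.4659 tY=1.3137  stride 1/|dx|=1.0353 1/|dy|=3.8637
    cross x-line → (5,2), t=0.4659
    cross y-line → (5,1), t=1.3137
    cross x-line → (6,1), t=1.5012 (wall)
  → r_1 = 1.5012
beam 2: φ=-45°, α=30°
  d=(0.8660,0.5000)  start (4,2)  tX=0.5196 tY=1.3200  stride 1/|dx|=1.1547 1/|dy|=2.0000
    cross x-line → (5,2), t=0.5196
    cross y-line → (5,3), t=1.3200
    cross x-line → (6,3), t=1.6743
    cross x-line → (7,3), t=2.8290 (wall)
  → r_2 = 2.8290
beam 3: φ=45°, α=120°
  d=(-0.5000,0.8660)  start (4,2)  tX=1.1000 tY=0.7621  stride 1/|dx|=2.0000 1/|dy|=1.1547
    cross y-line → (4,3), t=0.7621
    cross x-line → (3,3), t=1.1000
    cross y-line → (3,4), t=1.9168
    cross y-line → (3,5), t=3.0715 (wall)
  → r_3 = 3.0715
beam 4: φ=90°, α=165°
  d=(-0.9659,0.2588)  start (4,2)  tX=0.5694 tY=2.5500  stride 1/|dx|=1.0353 1/|dy|=3.8637
    cross x-line → (3,2), t=0.5694
    cross x-line → (2,2), t=1.6047
    cross y-line → (2,3), t=2.5500
    cross x-line → (1,3), t=2.6400
    cross x-line → (0,3), t=3.6752 (wall)
  → r_4 = 3.6752

ranges = [1.5012, 2.8290, 3.0715, 3.6752]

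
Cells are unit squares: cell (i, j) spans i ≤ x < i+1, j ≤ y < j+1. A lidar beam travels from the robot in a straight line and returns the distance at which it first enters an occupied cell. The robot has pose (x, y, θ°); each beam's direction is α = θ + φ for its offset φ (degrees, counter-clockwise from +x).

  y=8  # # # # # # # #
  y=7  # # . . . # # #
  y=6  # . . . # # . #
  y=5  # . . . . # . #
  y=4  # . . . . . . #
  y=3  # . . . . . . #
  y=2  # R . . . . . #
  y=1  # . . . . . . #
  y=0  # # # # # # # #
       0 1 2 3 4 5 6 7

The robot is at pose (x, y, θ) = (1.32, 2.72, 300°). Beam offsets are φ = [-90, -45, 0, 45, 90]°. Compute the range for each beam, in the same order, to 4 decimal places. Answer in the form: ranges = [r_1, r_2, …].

beam 1: φ=-90°, α=210°
  d=(-0.8660,-0.5000)  start (1,2)  tX=0.3695 tY=1.4400  stride 1/|dx|=1.1547 1/|dy|=2.0000
    cross x-line → (0,2), t=0.3695 (wall)
  → r_1 = 0.3695
beam 2: φ=-45°, α=255°
  d=(-0.2588,-0.9659)  start (1,2)  tX=1.2364 tY=0.7454  stride 1/|dx|=3.8637 1/|dy|=1.0353
    cross y-line → (1,1), t=0.7454
    cross x-line → (0,1), t=1.2364 (wall)
  → r_2 = 1.2364
beam 3: φ=0°, α=300°
  d=(0.5000,-0.8660)  start (1,2)  tX=1.3600 tY=0.8314  stride 1/|dx|=2.0000 1/|dy|=1.1547
    cross y-line → (1,1), t=0.8314
    cross x-line → (2,1), t=1.3600
    cross y-line → (2,0), t=1.9861 (wall)
  → r_3 = 1.9861
beam 4: φ=45°, α=345°
  d=(0.9659,-0.2588)  start (1,2)  tX=0.7040 tY=2.7819  stride 1/|dx|=1.0353 1/|dy|=3.8637
    cross x-line → (2,2), t=0.7040
    cross x-line → (3,2), t=1.7393
    cross x-line → (4,2), t=2.7745
    cross y-line → (4,1), t=2.7819
    cross x-line → (5,1), t=3.8098
    cross x-line → (6,1), t=4.8451
    cross x-line → (7,1), t=5.8804 (wall)
  → r_4 = 5.8804
beam 5: φ=90°, α=30°
  d=(0.8660,0.5000)  start (1,2)  tX=0.7852 tY=0.5600  stride 1/|dx|=1.1547 1/|dy|=2.0000
    cross y-line → (1,3), t=0.5600
    cross x-line → (2,3), t=0.7852
    cross x-line → (3,3), t=1.9399
    cross y-line → (3,4), t=2.5600
    cross x-line → (4,4), t=3.0946
    cross x-line → (5,4), t=4.2493
    cross y-line → (5,5), t=4.5600 (wall)
  → r_5 = 4.5600

ranges = [0.3695, 1.2364, 1.9861, 5.8804, 4.5600]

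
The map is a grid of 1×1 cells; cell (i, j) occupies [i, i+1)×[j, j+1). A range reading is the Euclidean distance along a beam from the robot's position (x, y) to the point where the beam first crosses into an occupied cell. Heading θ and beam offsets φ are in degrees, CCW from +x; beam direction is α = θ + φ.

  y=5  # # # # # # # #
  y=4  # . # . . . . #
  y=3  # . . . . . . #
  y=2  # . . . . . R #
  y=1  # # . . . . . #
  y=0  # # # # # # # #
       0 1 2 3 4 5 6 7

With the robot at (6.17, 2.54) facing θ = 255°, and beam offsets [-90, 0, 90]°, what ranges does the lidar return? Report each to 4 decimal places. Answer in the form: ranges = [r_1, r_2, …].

ranges = [5.3524, 1.5943, 0.8593]

beam 1: φ=-90°, α=165°
  d=(-0.9659,0.2588)  start (6,2)  tX=0.1760 tY=1.7773  stride 1/|dx|=1.0353 1/|dy|=3.8637
    cross x-line → (5,2), t=0.1760
    cross x-line → (4,2), t=1.2113
    cross y-line → (4,3), t=1.7773
    cross x-line → (3,3), t=2.2465
    cross x-line → (2,3), t=3.2818
    cross x-line → (1,3), t=4.3171
    cross x-line → (0,3), t=5.3524 (wall)
  → r_1 = 5.3524
beam 2: φ=0°, α=255°
  d=(-0.2588,-0.9659)  start (6,2)  tX=0.6568 tY=0.5590  stride 1/|dx|=3.8637 1/|dy|=1.0353
    cross y-line → (6,1), t=0.5590
    cross x-line → (5,1), t=0.6568
    cross y-line → (5,0), t=1.5943 (wall)
  → r_2 = 1.5943
beam 3: φ=90°, α=345°
  d=(0.9659,-0.2588)  start (6,2)  tX=0.8593 tY=2.0864  stride 1/|dx|=1.0353 1/|dy|=3.8637
    cross x-line → (7,2), t=0.8593 (wall)
  → r_3 = 0.8593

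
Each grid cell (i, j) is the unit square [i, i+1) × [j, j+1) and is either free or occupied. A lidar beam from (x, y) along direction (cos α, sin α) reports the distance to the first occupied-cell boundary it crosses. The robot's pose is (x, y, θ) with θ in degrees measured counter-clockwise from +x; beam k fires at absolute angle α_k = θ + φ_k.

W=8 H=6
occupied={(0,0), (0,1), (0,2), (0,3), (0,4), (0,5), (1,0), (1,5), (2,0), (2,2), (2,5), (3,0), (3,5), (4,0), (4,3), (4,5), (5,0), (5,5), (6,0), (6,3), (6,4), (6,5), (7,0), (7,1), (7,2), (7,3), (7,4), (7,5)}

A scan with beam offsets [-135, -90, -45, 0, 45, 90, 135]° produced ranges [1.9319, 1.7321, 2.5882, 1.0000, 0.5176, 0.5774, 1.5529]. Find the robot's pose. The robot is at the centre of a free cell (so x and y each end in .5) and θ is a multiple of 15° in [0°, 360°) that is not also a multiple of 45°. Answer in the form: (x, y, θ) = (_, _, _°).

(x, y, θ) = (5.5, 1.5, 210°)

Candidates: 20 free-cell centres × 16 headings = 320 poses. Raycast each; keep the one whose scan matches to 4 dp.
  (3.5, 4.5, 60°): beam 1 = 3.6235 ≠ 1.9319 ✗
  (2.5, 3.5, 75°): beam 1 = 0.5774 ≠ 1.9319 ✗
  (3.5, 1.5, 240°): beam 1 = 3.6235 ≠ 1.9319 ✗
  (3.5, 3.5, 330°): beam 1 = 2.5882 ≠ 1.9319 ✗
  (3.5, 1.5, 150°): beam 1 = 3.6235 ≠ 1.9319 ✗
  …
  (5.5, 1.5, 210°): r_1=1.9319, r_2=1.7321, r_3=2.5882, r_4=1.0000, r_5=0.5176, r_6=0.5774, r_7=1.5529 — all match ✓
Unique over the lattice → pose = (5.5, 1.5, 210°).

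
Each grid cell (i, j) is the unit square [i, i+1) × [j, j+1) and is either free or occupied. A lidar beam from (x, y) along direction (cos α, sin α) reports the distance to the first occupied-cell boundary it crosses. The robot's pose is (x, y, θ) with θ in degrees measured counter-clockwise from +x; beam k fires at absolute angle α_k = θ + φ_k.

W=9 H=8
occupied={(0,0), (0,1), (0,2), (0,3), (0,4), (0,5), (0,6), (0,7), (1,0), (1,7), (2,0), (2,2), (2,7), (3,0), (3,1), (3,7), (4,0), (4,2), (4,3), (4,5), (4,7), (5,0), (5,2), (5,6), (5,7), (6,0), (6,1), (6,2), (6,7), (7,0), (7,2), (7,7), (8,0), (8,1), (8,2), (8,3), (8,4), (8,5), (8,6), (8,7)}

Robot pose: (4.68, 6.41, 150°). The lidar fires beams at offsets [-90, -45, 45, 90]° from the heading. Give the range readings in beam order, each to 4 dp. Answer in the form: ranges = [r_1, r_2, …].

beam 1: φ=-90°, α=60°
  d=(0.5000,0.8660)  start (4,6)  tX=0.6400 tY=0.6813  stride 1/|dx|=2.0000 1/|dy|=1.1547
    cross x-line → (5,6), t=0.6400 (wall)
  → r_1 = 0.6400
beam 2: φ=-45°, α=105°
  d=(-0.2588,0.9659)  start (4,6)  tX=2.6273 tY=0.6108  stride 1/|dx|=3.8637 1/|dy|=1.0353
    cross y-line → (4,7), t=0.6108 (wall)
  → r_2 = 0.6108
beam 3: φ=45°, α=195°
  d=(-0.9659,-0.2588)  start (4,6)  tX=0.7040 tY=1.5841  stride 1/|dx|=1.0353 1/|dy|=3.8637
    cross x-line → (3,6), t=0.7040
    cross y-line → (3,5), t=1.5841
    cross x-line → (2,5), t=1.7393
    cross x-line → (1,5), t=2.7745
    cross x-line → (0,5), t=3.8098 (wall)
  → r_3 = 3.8098
beam 4: φ=90°, α=240°
  d=(-0.5000,-0.8660)  start (4,6)  tX=1.3600 tY=0.4734  stride 1/|dx|=2.0000 1/|dy|=1.1547
    cross y-line → (4,5), t=0.4734 (wall)
  → r_4 = 0.4734

ranges = [0.6400, 0.6108, 3.8098, 0.4734]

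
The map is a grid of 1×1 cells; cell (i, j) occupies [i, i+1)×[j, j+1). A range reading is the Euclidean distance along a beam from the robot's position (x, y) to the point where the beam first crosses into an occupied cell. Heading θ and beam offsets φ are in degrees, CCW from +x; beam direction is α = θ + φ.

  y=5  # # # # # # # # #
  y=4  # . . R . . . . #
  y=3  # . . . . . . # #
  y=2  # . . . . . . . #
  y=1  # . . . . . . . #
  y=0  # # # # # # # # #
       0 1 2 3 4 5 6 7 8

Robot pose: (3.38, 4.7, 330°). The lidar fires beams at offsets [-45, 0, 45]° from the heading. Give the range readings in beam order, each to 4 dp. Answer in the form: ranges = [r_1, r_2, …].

ranges = [3.8305, 5.3347, 1.1591]

beam 1: φ=-45°, α=285°
  dir = (cos 285°, sin 285°) = (0.2588, -0.9659); from cell (3,4)
  next x-line at t=2.3955, next y-line at t=0.7247; Δt_x=3.8637, Δt_y=1.0353
    y: enter (3,3) at t=0.7247
    y: enter (3,2) at t=1.7600
    x: enter (4,2) at t=2.3955
    y: enter (4,1) at t=2.7952
    y: enter (4,0) at t=3.8305 ← occupied
  → r_1 = 3.8305
beam 2: φ=0°, α=330°
  dir = (cos 330°, sin 330°) = (0.8660, -0.5000); from cell (3,4)
  next x-line at t=0.7159, next y-line at t=1.4000; Δt_x=1.1547, Δt_y=2.0000
    x: enter (4,4) at t=0.7159
    y: enter (4,3) at t=1.4000
    x: enter (5,3) at t=1.8706
    x: enter (6,3) at t=3.0253
    y: enter (6,2) at t=3.4000
    x: enter (7,2) at t=4.1800
    x: enter (8,2) at t=5.3347 ← occupied
  → r_2 = 5.3347
beam 3: φ=45°, α=15°
  dir = (cos 15°, sin 15°) = (0.9659, 0.2588); from cell (3,4)
  next x-line at t=0.6419, next y-line at t=1.1591; Δt_x=1.0353, Δt_y=3.8637
    x: enter (4,4) at t=0.6419
    y: enter (4,5) at t=1.1591 ← occupied
  → r_3 = 1.1591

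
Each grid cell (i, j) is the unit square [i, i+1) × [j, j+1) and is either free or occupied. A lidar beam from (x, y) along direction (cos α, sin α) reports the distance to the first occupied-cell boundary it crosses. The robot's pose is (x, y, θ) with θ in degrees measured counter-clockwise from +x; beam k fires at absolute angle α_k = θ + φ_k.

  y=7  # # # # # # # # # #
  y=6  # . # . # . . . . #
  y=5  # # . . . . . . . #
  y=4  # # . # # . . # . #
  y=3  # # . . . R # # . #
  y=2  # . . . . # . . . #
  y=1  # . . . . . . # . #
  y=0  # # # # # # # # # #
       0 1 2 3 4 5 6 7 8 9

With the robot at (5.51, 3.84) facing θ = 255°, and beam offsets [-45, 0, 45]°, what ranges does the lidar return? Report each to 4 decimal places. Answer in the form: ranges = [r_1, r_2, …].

ranges = [5.2077, 0.8696, 0.9699]

beam 1: φ=-45°, α=210°
  dir = (cos 210°, sin 210°) = (-0.8660, -0.5000); from cell (5,3)
  next x-line at t=0.5889, next y-line at t=1.6800; Δt_x=1.1547, Δt_y=2.0000
    x: enter (4,3) at t=0.5889
    y: enter (4,2) at t=1.6800
    x: enter (3,2) at t=1.7436
    x: enter (2,2) at t=2.8983
    y: enter (2,1) at t=3.6800
    x: enter (1,1) at t=4.0530
    x: enter (0,1) at t=5.2077 ← occupied
  → r_1 = 5.2077
beam 2: φ=0°, α=255°
  dir = (cos 255°, sin 255°) = (-0.2588, -0.9659); from cell (5,3)
  next x-line at t=1.9705, next y-line at t=0.8696; Δt_x=3.8637, Δt_y=1.0353
    y: enter (5,2) at t=0.8696 ← occupied
  → r_2 = 0.8696
beam 3: φ=45°, α=300°
  dir = (cos 300°, sin 300°) = (0.5000, -0.8660); from cell (5,3)
  next x-line at t=0.9800, next y-line at t=0.9699; Δt_x=2.0000, Δt_y=1.1547
    y: enter (5,2) at t=0.9699 ← occupied
  → r_3 = 0.9699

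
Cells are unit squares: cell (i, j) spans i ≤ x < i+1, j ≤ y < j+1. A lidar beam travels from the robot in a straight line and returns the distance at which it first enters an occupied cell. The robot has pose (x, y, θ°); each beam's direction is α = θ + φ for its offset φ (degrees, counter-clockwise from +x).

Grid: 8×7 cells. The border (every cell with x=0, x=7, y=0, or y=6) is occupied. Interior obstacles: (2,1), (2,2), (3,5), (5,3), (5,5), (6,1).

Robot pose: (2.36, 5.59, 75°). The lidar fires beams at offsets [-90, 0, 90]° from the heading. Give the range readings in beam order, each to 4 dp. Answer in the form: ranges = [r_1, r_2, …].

ranges = [0.6626, 0.4245, 1.4080]

beam 1: φ=-90°, α=345°
  direction (0.9659, -0.2588); cell (2,5); t to first gridline: x 0.6626, y 2.2796 (then +1.0353 / +3.8637)
    (3,5) via x @ 0.6626  # hit
  → r_1 = 0.6626
beam 2: φ=0°, α=75°
  direction (0.2588, 0.9659); cell (2,5); t to first gridline: x 2.4728, y 0.4245 (then +3.8637 / +1.0353)
    (2,6) via y @ 0.4245  # hit
  → r_2 = 0.4245
beam 3: φ=90°, α=165°
  direction (-0.9659, 0.2588); cell (2,5); t to first gridline: x 0.3727, y 1.5841 (then +1.0353 / +3.8637)
    (1,5) via x @ 0.3727
    (0,5) via x @ 1.4080  # hit
  → r_3 = 1.4080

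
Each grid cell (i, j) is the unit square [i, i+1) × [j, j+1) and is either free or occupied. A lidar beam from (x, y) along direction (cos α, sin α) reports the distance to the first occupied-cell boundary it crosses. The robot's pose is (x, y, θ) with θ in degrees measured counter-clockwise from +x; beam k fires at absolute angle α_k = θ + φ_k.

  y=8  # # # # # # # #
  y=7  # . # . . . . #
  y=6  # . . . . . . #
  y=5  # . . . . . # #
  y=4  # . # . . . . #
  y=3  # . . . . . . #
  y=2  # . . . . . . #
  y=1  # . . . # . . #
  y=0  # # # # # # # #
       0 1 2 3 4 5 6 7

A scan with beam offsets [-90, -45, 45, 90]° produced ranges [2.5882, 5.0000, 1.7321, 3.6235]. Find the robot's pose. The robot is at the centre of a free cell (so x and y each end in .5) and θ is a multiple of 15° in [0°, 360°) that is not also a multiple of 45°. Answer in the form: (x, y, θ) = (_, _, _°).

Candidates: 38 free-cell centres × 16 headings = 608 poses. Raycast each; keep the one whose scan matches to 4 dp.
  (5.5, 1.5, 345°): beam 1 = 0.5176 ≠ 2.5882 ✗
  (3.5, 5.5, 75°): beam 1 = 3.6235 ≠ 2.5882 ✗
  (3.5, 4.5, 330°): beam 1 = 4.0415 ≠ 2.5882 ✗
  (3.5, 5.5, 165°): beam 2 = 1.7321 ≠ 5.0000 ✗
  …
  (4.5, 3.5, 105°): r_1=2.5882, r_2=5.0000, r_3=1.7321, r_4=3.6235 — all match ✓
No second candidate reproduces the full scan.

(x, y, θ) = (4.5, 3.5, 105°)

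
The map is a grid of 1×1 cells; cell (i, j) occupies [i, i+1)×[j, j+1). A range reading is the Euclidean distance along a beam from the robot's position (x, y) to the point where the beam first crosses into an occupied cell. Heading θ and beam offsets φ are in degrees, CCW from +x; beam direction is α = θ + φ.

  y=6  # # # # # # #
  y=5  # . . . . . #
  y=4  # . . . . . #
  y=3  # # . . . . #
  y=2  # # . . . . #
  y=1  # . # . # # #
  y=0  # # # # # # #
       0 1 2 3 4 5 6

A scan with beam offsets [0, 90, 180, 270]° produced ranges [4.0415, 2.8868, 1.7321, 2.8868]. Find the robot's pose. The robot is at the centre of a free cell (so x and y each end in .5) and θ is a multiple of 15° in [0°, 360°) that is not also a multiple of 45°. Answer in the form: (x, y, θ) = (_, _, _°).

(x, y, θ) = (4.5, 3.5, 150°)

Enumerate (i+0.5, j+0.5, θ) over the 20 free cells and 16 admissible headings. For each, cast all 4 beams and compare to the given ranges.
  (4.5, 2.5, 75°): beam 1 = 3.6235 ≠ 4.0415 ✗
  (2.5, 5.5, 330°): beam 2 = 0.5774 ≠ 2.8868 ✗
  (2.5, 4.5, 195°): beam 1 = 1.5529 ≠ 4.0415 ✗
  (2.5, 3.5, 210°): beam 1 = 0.5774 ≠ 4.0415 ✗
  (2.5, 2.5, 15°): beam 1 = 3.6235 ≠ 4.0415 ✗
  …
  (4.5, 3.5, 150°): r_1=4.0415, r_2=2.8868, r_3=1.7321, r_4=2.8868 — all match ✓
No second candidate reproduces the full scan.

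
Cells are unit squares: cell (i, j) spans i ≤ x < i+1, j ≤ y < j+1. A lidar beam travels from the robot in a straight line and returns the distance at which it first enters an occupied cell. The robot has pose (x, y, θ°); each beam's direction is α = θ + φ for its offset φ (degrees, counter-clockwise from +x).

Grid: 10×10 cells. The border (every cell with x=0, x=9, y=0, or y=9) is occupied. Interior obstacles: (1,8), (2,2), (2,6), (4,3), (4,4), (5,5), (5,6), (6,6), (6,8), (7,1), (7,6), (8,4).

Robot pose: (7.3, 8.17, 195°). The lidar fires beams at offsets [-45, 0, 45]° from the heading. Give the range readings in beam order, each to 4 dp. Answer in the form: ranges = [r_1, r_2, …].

ranges = [0.3464, 0.3106, 1.3510]

beam 1: φ=-45°, α=150°
  dir = (cos 150°, sin 150°) = (-0.8660, 0.5000); from cell (7,8)
  next x-line at t=0.3464, next y-line at t=1.6600; Δt_x=1.1547, Δt_y=2.0000
    x: enter (6,8) at t=0.3464 ← occupied
  → r_1 = 0.3464
beam 2: φ=0°, α=195°
  dir = (cos 195°, sin 195°) = (-0.9659, -0.2588); from cell (7,8)
  next x-line at t=0.3106, next y-line at t=0.6568; Δt_x=1.0353, Δt_y=3.8637
    x: enter (6,8) at t=0.3106 ← occupied
  → r_2 = 0.3106
beam 3: φ=45°, α=240°
  dir = (cos 240°, sin 240°) = (-0.5000, -0.8660); from cell (7,8)
  next x-line at t=0.6000, next y-line at t=0.1963; Δt_x=2.0000, Δt_y=1.1547
    y: enter (7,7) at t=0.1963
    x: enter (6,7) at t=0.6000
    y: enter (6,6) at t=1.3510 ← occupied
  → r_3 = 1.3510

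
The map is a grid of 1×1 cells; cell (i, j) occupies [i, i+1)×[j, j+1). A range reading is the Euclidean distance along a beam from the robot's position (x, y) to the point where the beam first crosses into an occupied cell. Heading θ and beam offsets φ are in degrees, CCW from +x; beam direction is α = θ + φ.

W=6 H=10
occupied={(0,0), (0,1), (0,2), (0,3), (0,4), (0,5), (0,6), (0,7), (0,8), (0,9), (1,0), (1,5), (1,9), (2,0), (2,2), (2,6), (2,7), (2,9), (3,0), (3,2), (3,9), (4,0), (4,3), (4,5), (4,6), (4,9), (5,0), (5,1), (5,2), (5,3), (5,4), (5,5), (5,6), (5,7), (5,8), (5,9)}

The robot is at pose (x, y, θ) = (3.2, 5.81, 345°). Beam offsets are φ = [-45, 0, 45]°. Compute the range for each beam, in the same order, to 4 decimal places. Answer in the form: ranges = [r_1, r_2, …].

ranges = [2.0900, 0.8282, 0.9238]

beam 1: φ=-45°, α=300°
  d=(0.5000,-0.8660)  start (3,5)  tX=1.6000 tY=0.9353  stride 1/|dx|=2.0000 1/|dy|=1.1547
    cross y-line → (3,4), t=0.9353
    cross x-line → (4,4), t=1.6000
    cross y-line → (4,3), t=2.0900 (wall)
  → r_1 = 2.0900
beam 2: φ=0°, α=345°
  d=(0.9659,-0.2588)  start (3,5)  tX=0.8282 tY=3.1296  stride 1/|dx|=1.0353 1/|dy|=3.8637
    cross x-line → (4,5), t=0.8282 (wall)
  → r_2 = 0.8282
beam 3: φ=45°, α=30°
  d=(0.8660,0.5000)  start (3,5)  tX=0.9238 tY=0.3800  stride 1/|dx|=1.1547 1/|dy|=2.0000
    cross y-line → (3,6), t=0.3800
    cross x-line → (4,6), t=0.9238 (wall)
  → r_3 = 0.9238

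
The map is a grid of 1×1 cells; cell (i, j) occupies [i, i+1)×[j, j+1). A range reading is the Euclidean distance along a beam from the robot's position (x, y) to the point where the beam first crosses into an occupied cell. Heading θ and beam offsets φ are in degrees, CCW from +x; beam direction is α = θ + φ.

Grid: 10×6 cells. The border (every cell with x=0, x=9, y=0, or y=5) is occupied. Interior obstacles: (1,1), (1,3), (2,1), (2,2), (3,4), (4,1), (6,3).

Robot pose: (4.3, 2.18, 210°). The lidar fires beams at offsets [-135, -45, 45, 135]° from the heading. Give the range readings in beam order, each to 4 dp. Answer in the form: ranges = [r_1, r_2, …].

ranges = [2.9195, 1.3459, 0.1863, 0.6955]

beam 1: φ=-135°, α=75°
  d=(0.2588,0.9659)  start (4,2)  tX=2.7046 tY=0.8489  stride 1/|dx|=3.8637 1/|dy|=1.0353
    cross y-line → (4,3), t=0.8489
    cross y-line → (4,4), t=1.8842
    cross x-line → (5,4), t=2.7046
    cross y-line → (5,5), t=2.9195 (wall)
  → r_1 = 2.9195
beam 2: φ=-45°, α=165°
  d=(-0.9659,0.2588)  start (4,2)  tX=0.3106 tY=3.1682  stride 1/|dx|=1.0353 1/|dy|=3.8637
    cross x-line → (3,2), t=0.3106
    cross x-line → (2,2), t=1.3459 (wall)
  → r_2 = 1.3459
beam 3: φ=45°, α=255°
  d=(-0.2588,-0.9659)  start (4,2)  tX=1.1591 tY=0.1863  stride 1/|dx|=3.8637 1/|dy|=1.0353
    cross y-line → (4,1), t=0.1863 (wall)
  → r_3 = 0.1863
beam 4: φ=135°, α=345°
  d=(0.9659,-0.2588)  start (4,2)  tX=0.7247 tY=0.6955  stride 1/|dx|=1.0353 1/|dy|=3.8637
    cross y-line → (4,1), t=0.6955 (wall)
  → r_4 = 0.6955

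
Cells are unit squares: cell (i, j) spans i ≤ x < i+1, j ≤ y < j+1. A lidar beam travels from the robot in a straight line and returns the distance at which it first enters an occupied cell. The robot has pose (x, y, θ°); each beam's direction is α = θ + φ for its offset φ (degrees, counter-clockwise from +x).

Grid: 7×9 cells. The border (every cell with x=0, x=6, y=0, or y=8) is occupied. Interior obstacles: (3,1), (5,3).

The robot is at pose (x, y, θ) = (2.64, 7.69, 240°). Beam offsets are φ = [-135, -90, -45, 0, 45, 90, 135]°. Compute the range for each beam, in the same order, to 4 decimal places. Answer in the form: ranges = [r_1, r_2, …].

beam 1: φ=-135°, α=105°
  cosα=-0.2588 sinα=0.9659 | (2,7) | tMaxX 2.4728 tMaxY 0.3209 | tΔX 3.8637 tΔY 1.0353
    t=0.3209 [y] (2,8) — stop
  → r_1 = 0.3209
beam 2: φ=-90°, α=150°
  cosα=-0.8660 sinα=0.5000 | (2,7) | tMaxX 0.7390 tMaxY 0.6200 | tΔX 1.1547 tΔY 2.0000
    t=0.6200 [y] (2,8) — stop
  → r_2 = 0.6200
beam 3: φ=-45°, α=195°
  cosα=-0.9659 sinα=-0.2588 | (2,7) | tMaxX 0.6626 tMaxY 2.6660 | tΔX 1.0353 tΔY 3.8637
    t=0.6626 [x] (1,7)
    t=1.6979 [x] (0,7) — stop
  → r_3 = 1.6979
beam 4: φ=0°, α=240°
  cosα=-0.5000 sinα=-0.8660 | (2,7) | tMaxX 1.2800 tMaxY 0.7967 | tΔX 2.0000 tΔY 1.1547
    t=0.7967 [y] (2,6)
    t=1.2800 [x] (1,6)
    t=1.9514 [y] (1,5)
    t=3.1061 [y] (1,4)
    t=3.2800 [x] (0,4) — stop
  → r_4 = 3.2800
beam 5: φ=45°, α=285°
  cosα=0.2588 sinα=-0.9659 | (2,7) | tMaxX 1.3909 tMaxY 0.7143 | tΔX 3.8637 tΔY 1.0353
    t=0.7143 [y] (2,6)
    t=1.3909 [x] (3,6)
    t=1.7496 [y] (3,5)
    t=2.7849 [y] (3,4)
    t=3.8202 [y] (3,3)
    t=4.8554 [y] (3,2)
    t=5.2546 [x] (4,2)
    t=5.8907 [y] (4,1)
    t=6.9260 [y] (4,0) — stop
  → r_5 = 6.9260
beam 6: φ=90°, α=330°
  cosα=0.8660 sinα=-0.5000 | (2,7) | tMaxX 0.4157 tMaxY 1.3800 | tΔX 1.1547 tΔY 2.0000
    t=0.4157 [x] (3,7)
    t=1.3800 [y] (3,6)
    t=1.5704 [x] (4,6)
    t=2.7251 [x] (5,6)
    t=3.3800 [y] (5,5)
    t=3.8798 [x] (6,5) — stop
  → r_6 = 3.8798
beam 7: φ=135°, α=15°
  cosα=0.9659 sinα=0.2588 | (2,7) | tMaxX 0.3727 tMaxY 1.1977 | tΔX 1.0353 tΔY 3.8637
    t=0.3727 [x] (3,7)
    t=1.1977 [y] (3,8) — stop
  → r_7 = 1.1977

ranges = [0.3209, 0.6200, 1.6979, 3.2800, 6.9260, 3.8798, 1.1977]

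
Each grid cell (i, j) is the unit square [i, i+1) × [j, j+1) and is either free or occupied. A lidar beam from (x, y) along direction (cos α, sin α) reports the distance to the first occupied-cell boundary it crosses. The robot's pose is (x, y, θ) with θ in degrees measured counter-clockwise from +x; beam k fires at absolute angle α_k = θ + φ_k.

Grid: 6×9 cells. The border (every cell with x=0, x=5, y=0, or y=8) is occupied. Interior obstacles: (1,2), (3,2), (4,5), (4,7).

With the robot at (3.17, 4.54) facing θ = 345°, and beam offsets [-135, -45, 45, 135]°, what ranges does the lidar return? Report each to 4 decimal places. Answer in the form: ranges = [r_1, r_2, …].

ranges = [2.5057, 3.6600, 0.9584, 3.9953]

beam 1: φ=-135°, α=210°
  d=(-0.8660,-0.5000)  start (3,4)  tX=0.1963 tY=1.0800  stride 1/|dx|=1.1547 1/|dy|=2.0000
    cross x-line → (2,4), t=0.1963
    cross y-line → (2,3), t=1.0800
    cross x-line → (1,3), t=1.3510
    cross x-line → (0,3), t=2.5057 (wall)
  → r_1 = 2.5057
beam 2: φ=-45°, α=300°
  d=(0.5000,-0.8660)  start (3,4)  tX=1.6600 tY=0.6235  stride 1/|dx|=2.0000 1/|dy|=1.1547
    cross y-line → (3,3), t=0.6235
    cross x-line → (4,3), t=1.6600
    cross y-line → (4,2), t=1.7782
    cross y-line → (4,1), t=2.9329
    cross x-line → (5,1), t=3.6600 (wall)
  → r_2 = 3.6600
beam 3: φ=45°, α=30°
  d=(0.8660,0.5000)  start (3,4)  tX=0.9584 tY=0.9200  stride 1/|dx|=1.1547 1/|dy|=2.0000
    cross y-line → (3,5), t=0.9200
    cross x-line → (4,5), t=0.9584 (wall)
  → r_3 = 0.9584
beam 4: φ=135°, α=120°
  d=(-0.5000,0.8660)  start (3,4)  tX=0.3400 tY=0.5312  stride 1/|dx|=2.0000 1/|dy|=1.1547
    cross x-line → (2,4), t=0.3400
    cross y-line → (2,5), t=0.5312
    cross y-line → (2,6), t=1.6859
    cross x-line → (1,6), t=2.3400
    cross y-line → (1,7), t=2.8406
    cross y-line → (1,8), t=3.9953 (wall)
  → r_4 = 3.9953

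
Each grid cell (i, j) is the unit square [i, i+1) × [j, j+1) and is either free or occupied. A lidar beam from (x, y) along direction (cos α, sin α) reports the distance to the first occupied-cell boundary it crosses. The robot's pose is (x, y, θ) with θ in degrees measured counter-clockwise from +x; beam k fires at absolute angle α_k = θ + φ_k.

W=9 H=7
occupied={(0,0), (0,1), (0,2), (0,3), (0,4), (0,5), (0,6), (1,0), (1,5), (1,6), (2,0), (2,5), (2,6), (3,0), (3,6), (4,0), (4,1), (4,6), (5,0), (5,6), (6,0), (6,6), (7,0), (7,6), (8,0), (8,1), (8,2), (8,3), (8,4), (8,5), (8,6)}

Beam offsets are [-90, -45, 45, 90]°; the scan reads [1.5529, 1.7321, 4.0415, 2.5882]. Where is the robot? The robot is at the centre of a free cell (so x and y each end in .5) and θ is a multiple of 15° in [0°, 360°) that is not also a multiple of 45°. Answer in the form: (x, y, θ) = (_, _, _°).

(x, y, θ) = (2.5, 2.5, 15°)

The pose lattice has 32·16 = 512 candidates. Test each by forward raycasting.
  (3.5, 5.5, 30°): beam 1 = 5.1962 ≠ 1.5529 ✗
  (6.5, 1.5, 285°): beam 2 = 0.5774 ≠ 1.7321 ✗
  (7.5, 5.5, 345°): beam 1 = 4.6587 ≠ 1.5529 ✗
  …
  (2.5, 2.5, 15°): r_1=1.5529, r_2=1.7321, r_3=4.0415, r_4=2.5882 — all match ✓
Unique over the lattice → pose = (2.5, 2.5, 15°).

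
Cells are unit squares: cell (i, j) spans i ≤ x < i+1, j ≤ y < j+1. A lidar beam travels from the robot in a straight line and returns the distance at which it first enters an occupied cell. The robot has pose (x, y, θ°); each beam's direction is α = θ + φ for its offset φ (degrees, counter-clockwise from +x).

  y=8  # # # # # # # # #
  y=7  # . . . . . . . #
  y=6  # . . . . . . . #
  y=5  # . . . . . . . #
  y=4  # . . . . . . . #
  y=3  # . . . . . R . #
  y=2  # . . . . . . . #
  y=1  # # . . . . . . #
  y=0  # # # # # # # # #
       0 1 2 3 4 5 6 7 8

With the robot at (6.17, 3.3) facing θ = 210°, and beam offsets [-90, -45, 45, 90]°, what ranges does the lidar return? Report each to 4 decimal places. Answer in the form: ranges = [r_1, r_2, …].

ranges = [5.4271, 5.3524, 2.3811, 2.6558]

beam 1: φ=-90°, α=120°
  d=(-0.5000,0.8660)  start (6,3)  tX=0.3400 tY=0.8083  stride 1/|dx|=2.0000 1/|dy|=1.1547
    cross x-line → (5,3), t=0.3400
    cross y-line → (5,4), t=0.8083
    cross y-line → (5,5), t=1.9630
    cross x-line → (4,5), t=2.3400
    cross y-line → (4,6), t=3.1177
    cross y-line → (4,7), t=4.2724
    cross x-line → (3,7), t=4.3400
    cross y-line → (3,8), t=5.4271 (wall)
  → r_1 = 5.4271
beam 2: φ=-45°, α=165°
  d=(-0.9659,0.2588)  start (6,3)  tX=0.1760 tY=2.7046  stride 1/|dx|=1.0353 1/|dy|=3.8637
    cross x-line → (5,3), t=0.1760
    cross x-line → (4,3), t=1.2113
    cross x-line → (3,3), t=2.2465
    cross y-line → (3,4), t=2.7046
    cross x-line → (2,4), t=3.2818
    cross x-line → (1,4), t=4.3171
    cross x-line → (0,4), t=5.3524 (wall)
  → r_2 = 5.3524
beam 3: φ=45°, α=255°
  d=(-0.2588,-0.9659)  start (6,3)  tX=0.6568 tY=0.3106  stride 1/|dx|=3.8637 1/|dy|=1.0353
    cross y-line → (6,2), t=0.3106
    cross x-line → (5,2), t=0.6568
    cross y-line → (5,1), t=1.3459
    cross y-line → (5,0), t=2.3811 (wall)
  → r_3 = 2.3811
beam 4: φ=90°, α=300°
  d=(0.5000,-0.8660)  start (6,3)  tX=1.6600 tY=0.3464  stride 1/|dx|=2.0000 1/|dy|=1.1547
    cross y-line → (6,2), t=0.3464
    cross y-line → (6,1), t=1.5011
    cross x-line → (7,1), t=1.6600
    cross y-line → (7,0), t=2.6558 (wall)
  → r_4 = 2.6558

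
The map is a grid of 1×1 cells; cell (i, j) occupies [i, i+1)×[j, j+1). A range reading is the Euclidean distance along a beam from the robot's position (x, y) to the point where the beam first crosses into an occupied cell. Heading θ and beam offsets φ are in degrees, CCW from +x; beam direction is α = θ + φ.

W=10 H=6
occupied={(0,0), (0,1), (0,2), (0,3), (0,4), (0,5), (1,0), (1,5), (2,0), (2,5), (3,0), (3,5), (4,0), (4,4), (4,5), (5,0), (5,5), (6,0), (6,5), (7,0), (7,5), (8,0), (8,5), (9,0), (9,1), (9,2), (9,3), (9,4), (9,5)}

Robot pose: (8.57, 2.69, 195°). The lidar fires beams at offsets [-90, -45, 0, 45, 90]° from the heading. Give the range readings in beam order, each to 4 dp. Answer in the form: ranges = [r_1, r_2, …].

beam 1: φ=-90°, α=105°
  dir = (cos 105°, sin 105°) = (-0.2588, 0.9659); from cell (8,2)
  next x-line at t=2.2023, next y-line at t=0.3209; Δt_x=3.8637, Δt_y=1.0353
    y: enter (8,3) at t=0.3209
    y: enter (8,4) at t=1.3562
    x: enter (7,4) at t=2.2023
    y: enter (7,5) at t=2.3915 ← occupied
  → r_1 = 2.3915
beam 2: φ=-45°, α=150°
  dir = (cos 150°, sin 150°) = (-0.8660, 0.5000); from cell (8,2)
  next x-line at t=0.6582, next y-line at t=0.6200; Δt_x=1.1547, Δt_y=2.0000
    y: enter (8,3) at t=0.6200
    x: enter (7,3) at t=0.6582
    x: enter (6,3) at t=1.8129
    y: enter (6,4) at t=2.6200
    x: enter (5,4) at t=2.9676
    x: enter (4,4) at t=4.1223 ← occupied
  → r_2 = 4.1223
beam 3: φ=0°, α=195°
  dir = (cos 195°, sin 195°) = (-0.9659, -0.2588); from cell (8,2)
  next x-line at t=0.5901, next y-line at t=2.6660; Δt_x=1.0353, Δt_y=3.8637
    x: enter (7,2) at t=0.5901
    x: enter (6,2) at t=1.6254
    x: enter (5,2) at t=2.6607
    y: enter (5,1) at t=2.6660
    x: enter (4,1) at t=3.6959
    x: enter (3,1) at t=4.7312
    x: enter (2,1) at t=5.7665
    y: enter (2,0) at t=6.5297 ← occupied
  → r_3 = 6.5297
beam 4: φ=45°, α=240°
  dir = (cos 240°, sin 240°) = (-0.5000, -0.8660); from cell (8,2)
  next x-line at t=1.1400, next y-line at t=0.7967; Δt_x=2.0000, Δt_y=1.1547
    y: enter (8,1) at t=0.7967
    x: enter (7,1) at t=1.1400
    y: enter (7,0) at t=1.9514 ← occupied
  → r_4 = 1.9514
beam 5: φ=90°, α=285°
  dir = (cos 285°, sin 285°) = (0.2588, -0.9659); from cell (8,2)
  next x-line at t=1.6614, next y-line at t=0.7143; Δt_x=3.8637, Δt_y=1.0353
    y: enter (8,1) at t=0.7143
    x: enter (9,1) at t=1.6614 ← occupied
  → r_5 = 1.6614

ranges = [2.3915, 4.1223, 6.5297, 1.9514, 1.6614]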